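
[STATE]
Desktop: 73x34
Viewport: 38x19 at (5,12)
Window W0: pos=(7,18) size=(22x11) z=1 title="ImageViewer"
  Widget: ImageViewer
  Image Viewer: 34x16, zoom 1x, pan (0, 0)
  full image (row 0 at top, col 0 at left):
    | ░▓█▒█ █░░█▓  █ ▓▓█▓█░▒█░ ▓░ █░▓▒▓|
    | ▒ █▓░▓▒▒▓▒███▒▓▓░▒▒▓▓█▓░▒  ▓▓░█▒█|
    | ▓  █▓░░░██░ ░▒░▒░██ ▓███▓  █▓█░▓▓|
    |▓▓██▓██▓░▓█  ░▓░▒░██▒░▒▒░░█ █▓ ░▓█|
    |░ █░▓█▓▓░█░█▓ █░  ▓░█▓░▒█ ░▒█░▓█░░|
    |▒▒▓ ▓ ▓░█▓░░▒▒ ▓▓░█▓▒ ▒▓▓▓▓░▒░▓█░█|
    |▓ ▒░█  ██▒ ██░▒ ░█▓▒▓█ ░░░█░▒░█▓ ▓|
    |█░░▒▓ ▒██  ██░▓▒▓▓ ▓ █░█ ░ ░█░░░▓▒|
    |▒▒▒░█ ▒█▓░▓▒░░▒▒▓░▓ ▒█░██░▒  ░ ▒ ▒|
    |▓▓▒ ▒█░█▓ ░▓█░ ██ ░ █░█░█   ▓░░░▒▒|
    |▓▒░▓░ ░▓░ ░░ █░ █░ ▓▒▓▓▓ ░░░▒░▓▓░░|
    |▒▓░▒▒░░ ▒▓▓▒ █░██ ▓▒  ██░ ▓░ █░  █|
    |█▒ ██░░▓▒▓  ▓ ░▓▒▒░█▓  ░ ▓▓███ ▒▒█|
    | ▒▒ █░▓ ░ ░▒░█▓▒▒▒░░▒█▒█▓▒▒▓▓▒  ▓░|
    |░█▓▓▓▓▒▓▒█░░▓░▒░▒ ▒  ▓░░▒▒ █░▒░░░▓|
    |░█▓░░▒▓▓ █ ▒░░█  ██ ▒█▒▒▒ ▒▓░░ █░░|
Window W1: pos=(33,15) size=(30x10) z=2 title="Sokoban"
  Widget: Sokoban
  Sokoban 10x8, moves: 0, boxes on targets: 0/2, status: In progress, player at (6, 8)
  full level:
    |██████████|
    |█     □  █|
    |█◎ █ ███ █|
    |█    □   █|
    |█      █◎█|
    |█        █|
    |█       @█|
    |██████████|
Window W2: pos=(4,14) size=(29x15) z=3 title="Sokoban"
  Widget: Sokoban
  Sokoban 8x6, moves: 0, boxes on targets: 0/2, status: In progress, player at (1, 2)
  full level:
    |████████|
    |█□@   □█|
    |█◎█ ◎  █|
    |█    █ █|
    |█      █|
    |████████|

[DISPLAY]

                                      
                                      
━━━━━━━━━━━━━━━━━━━━━━━━━━━┓          
 Sokoban                   ┃┏━━━━━━━━━
───────────────────────────┨┃ Sokoban 
████████                   ┃┠─────────
█□@   □█                   ┃┃█████████
█◎█ ◎  █                   ┃┃█     □  
█    █ █                   ┃┃█◎ █ ███ 
█      █                   ┃┃█    □   
████████                   ┃┃█      █◎
Moves: 0  0/2              ┃┃█        
                           ┃┗━━━━━━━━━
                           ┃          
                           ┃          
                           ┃          
━━━━━━━━━━━━━━━━━━━━━━━━━━━┛          
                                      
                                      


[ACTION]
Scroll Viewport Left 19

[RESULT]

                                      
                                      
    ┏━━━━━━━━━━━━━━━━━━━━━━━━━━━┓     
    ┃ Sokoban                   ┃┏━━━━
    ┠───────────────────────────┨┃ Sok
    ┃████████                   ┃┠────
    ┃█□@   □█                   ┃┃████
    ┃█◎█ ◎  █                   ┃┃█   
    ┃█    █ █                   ┃┃█◎ █
    ┃█      █                   ┃┃█   
    ┃████████                   ┃┃█   
    ┃Moves: 0  0/2              ┃┃█   
    ┃                           ┃┗━━━━
    ┃                           ┃     
    ┃                           ┃     
    ┃                           ┃     
    ┗━━━━━━━━━━━━━━━━━━━━━━━━━━━┛     
                                      
                                      


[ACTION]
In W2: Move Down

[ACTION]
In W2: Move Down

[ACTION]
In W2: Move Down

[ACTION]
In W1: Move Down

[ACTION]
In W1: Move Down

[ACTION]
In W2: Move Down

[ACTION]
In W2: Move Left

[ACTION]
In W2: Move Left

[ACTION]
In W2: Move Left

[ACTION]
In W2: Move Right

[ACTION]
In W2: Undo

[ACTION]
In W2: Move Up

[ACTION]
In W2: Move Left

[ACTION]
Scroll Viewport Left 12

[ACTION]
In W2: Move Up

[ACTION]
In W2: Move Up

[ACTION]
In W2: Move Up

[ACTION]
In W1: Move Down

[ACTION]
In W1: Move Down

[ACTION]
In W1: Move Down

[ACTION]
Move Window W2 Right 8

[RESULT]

                                      
                                      
            ┏━━━━━━━━━━━━━━━━━━━━━━━━━
            ┃ Sokoban                 
            ┠─────────────────────────
            ┃████████                 
       ┏━━━━┃█□@   □█                 
       ┃ Ima┃█◎█ ◎  █                 
       ┠────┃█    █ █                 
       ┃ ░▓█┃█      █                 
       ┃ ▒ █┃████████                 
       ┃ ▓  ┃Moves: 0  0/2            
       ┃▓▓██┃                         
       ┃░ █░┃                         
       ┃▒▒▓ ┃                         
       ┃▓ ▒░┃                         
       ┗━━━━┗━━━━━━━━━━━━━━━━━━━━━━━━━
                                      
                                      


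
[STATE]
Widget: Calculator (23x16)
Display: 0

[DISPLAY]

                      0
┌───┬───┬───┬───┐      
│ 7 │ 8 │ 9 │ ÷ │      
├───┼───┼───┼───┤      
│ 4 │ 5 │ 6 │ × │      
├───┼───┼───┼───┤      
│ 1 │ 2 │ 3 │ - │      
├───┼───┼───┼───┤      
│ 0 │ . │ = │ + │      
├───┼───┼───┼───┤      
│ C │ MC│ MR│ M+│      
└───┴───┴───┴───┘      
                       
                       
                       
                       


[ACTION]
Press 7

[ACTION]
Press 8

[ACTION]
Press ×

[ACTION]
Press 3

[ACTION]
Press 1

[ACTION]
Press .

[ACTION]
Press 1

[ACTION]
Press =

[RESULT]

                 2425.8
┌───┬───┬───┬───┐      
│ 7 │ 8 │ 9 │ ÷ │      
├───┼───┼───┼───┤      
│ 4 │ 5 │ 6 │ × │      
├───┼───┼───┼───┤      
│ 1 │ 2 │ 3 │ - │      
├───┼───┼───┼───┤      
│ 0 │ . │ = │ + │      
├───┼───┼───┼───┤      
│ C │ MC│ MR│ M+│      
└───┴───┴───┴───┘      
                       
                       
                       
                       


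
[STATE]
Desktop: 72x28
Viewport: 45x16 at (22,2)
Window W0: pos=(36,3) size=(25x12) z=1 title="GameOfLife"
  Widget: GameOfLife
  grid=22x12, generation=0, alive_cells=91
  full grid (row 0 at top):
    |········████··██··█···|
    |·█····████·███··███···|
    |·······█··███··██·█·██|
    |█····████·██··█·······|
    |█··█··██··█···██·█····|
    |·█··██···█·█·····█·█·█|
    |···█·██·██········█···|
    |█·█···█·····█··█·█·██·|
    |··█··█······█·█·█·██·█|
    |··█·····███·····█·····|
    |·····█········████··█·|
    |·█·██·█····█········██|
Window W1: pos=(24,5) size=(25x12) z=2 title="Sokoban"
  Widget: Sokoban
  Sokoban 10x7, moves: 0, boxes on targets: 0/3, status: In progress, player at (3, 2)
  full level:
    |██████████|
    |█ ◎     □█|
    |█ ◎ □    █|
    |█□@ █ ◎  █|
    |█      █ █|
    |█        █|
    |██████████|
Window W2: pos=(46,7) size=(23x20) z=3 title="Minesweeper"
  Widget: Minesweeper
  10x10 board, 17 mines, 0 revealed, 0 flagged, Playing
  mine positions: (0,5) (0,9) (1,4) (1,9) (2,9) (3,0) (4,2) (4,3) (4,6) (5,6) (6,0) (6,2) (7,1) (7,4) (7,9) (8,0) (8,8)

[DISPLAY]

                                             
              ┏━━━━━━━━━━━━━━━━━━━━━━━┓      
              ┃ GameOfLife            ┃      
  ┏━━━━━━━━━━━━━━━━━━━━━━━┓───────────┨      
  ┃ Sokoban               ┃           ┃      
  ┠─────────────────────┏━━━━━━━━━━━━━━━━━━━━
  ┃██████████           ┃ Minesweeper        
  ┃█ ◎     □█           ┠────────────────────
  ┃█ ◎ □    █           ┃■■■■■■■■■■          
  ┃█□@ █ ◎  █           ┃■■■■■■■■■■          
  ┃█      █ █           ┃■■■■■■■■■■          
  ┃█        █           ┃■■■■■■■■■■          
  ┃██████████           ┃■■■■■■■■■■          
  ┃Moves: 0  0/3        ┃■■■■■■■■■■          
  ┗━━━━━━━━━━━━━━━━━━━━━┃■■■■■■■■■■          
                        ┃■■■■■■■■■■          


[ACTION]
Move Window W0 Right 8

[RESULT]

                                             
                      ┏━━━━━━━━━━━━━━━━━━━━━━
                      ┃ GameOfLife           
  ┏━━━━━━━━━━━━━━━━━━━━━━━┓──────────────────
  ┃ Sokoban               ┃ 0                
  ┠─────────────────────┏━━━━━━━━━━━━━━━━━━━━
  ┃██████████           ┃ Minesweeper        
  ┃█ ◎     □█           ┠────────────────────
  ┃█ ◎ □    █           ┃■■■■■■■■■■          
  ┃█□@ █ ◎  █           ┃■■■■■■■■■■          
  ┃█      █ █           ┃■■■■■■■■■■          
  ┃█        █           ┃■■■■■■■■■■          
  ┃██████████           ┃■■■■■■■■■■          
  ┃Moves: 0  0/3        ┃■■■■■■■■■■          
  ┗━━━━━━━━━━━━━━━━━━━━━┃■■■■■■■■■■          
                        ┃■■■■■■■■■■          


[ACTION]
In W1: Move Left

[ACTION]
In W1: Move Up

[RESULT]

                                             
                      ┏━━━━━━━━━━━━━━━━━━━━━━
                      ┃ GameOfLife           
  ┏━━━━━━━━━━━━━━━━━━━━━━━┓──────────────────
  ┃ Sokoban               ┃ 0                
  ┠─────────────────────┏━━━━━━━━━━━━━━━━━━━━
  ┃██████████           ┃ Minesweeper        
  ┃█ ◎     □█           ┠────────────────────
  ┃█ + □    █           ┃■■■■■■■■■■          
  ┃█□  █ ◎  █           ┃■■■■■■■■■■          
  ┃█      █ █           ┃■■■■■■■■■■          
  ┃█        █           ┃■■■■■■■■■■          
  ┃██████████           ┃■■■■■■■■■■          
  ┃Moves: 1  0/3        ┃■■■■■■■■■■          
  ┗━━━━━━━━━━━━━━━━━━━━━┃■■■■■■■■■■          
                        ┃■■■■■■■■■■          


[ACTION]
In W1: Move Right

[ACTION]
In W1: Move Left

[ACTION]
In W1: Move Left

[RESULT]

                                             
                      ┏━━━━━━━━━━━━━━━━━━━━━━
                      ┃ GameOfLife           
  ┏━━━━━━━━━━━━━━━━━━━━━━━┓──────────────────
  ┃ Sokoban               ┃ 0                
  ┠─────────────────────┏━━━━━━━━━━━━━━━━━━━━
  ┃██████████           ┃ Minesweeper        
  ┃█ ◎     □█           ┠────────────────────
  ┃█@◎ □    █           ┃■■■■■■■■■■          
  ┃█□  █ ◎  █           ┃■■■■■■■■■■          
  ┃█      █ █           ┃■■■■■■■■■■          
  ┃█        █           ┃■■■■■■■■■■          
  ┃██████████           ┃■■■■■■■■■■          
  ┃Moves: 4  0/3        ┃■■■■■■■■■■          
  ┗━━━━━━━━━━━━━━━━━━━━━┃■■■■■■■■■■          
                        ┃■■■■■■■■■■          


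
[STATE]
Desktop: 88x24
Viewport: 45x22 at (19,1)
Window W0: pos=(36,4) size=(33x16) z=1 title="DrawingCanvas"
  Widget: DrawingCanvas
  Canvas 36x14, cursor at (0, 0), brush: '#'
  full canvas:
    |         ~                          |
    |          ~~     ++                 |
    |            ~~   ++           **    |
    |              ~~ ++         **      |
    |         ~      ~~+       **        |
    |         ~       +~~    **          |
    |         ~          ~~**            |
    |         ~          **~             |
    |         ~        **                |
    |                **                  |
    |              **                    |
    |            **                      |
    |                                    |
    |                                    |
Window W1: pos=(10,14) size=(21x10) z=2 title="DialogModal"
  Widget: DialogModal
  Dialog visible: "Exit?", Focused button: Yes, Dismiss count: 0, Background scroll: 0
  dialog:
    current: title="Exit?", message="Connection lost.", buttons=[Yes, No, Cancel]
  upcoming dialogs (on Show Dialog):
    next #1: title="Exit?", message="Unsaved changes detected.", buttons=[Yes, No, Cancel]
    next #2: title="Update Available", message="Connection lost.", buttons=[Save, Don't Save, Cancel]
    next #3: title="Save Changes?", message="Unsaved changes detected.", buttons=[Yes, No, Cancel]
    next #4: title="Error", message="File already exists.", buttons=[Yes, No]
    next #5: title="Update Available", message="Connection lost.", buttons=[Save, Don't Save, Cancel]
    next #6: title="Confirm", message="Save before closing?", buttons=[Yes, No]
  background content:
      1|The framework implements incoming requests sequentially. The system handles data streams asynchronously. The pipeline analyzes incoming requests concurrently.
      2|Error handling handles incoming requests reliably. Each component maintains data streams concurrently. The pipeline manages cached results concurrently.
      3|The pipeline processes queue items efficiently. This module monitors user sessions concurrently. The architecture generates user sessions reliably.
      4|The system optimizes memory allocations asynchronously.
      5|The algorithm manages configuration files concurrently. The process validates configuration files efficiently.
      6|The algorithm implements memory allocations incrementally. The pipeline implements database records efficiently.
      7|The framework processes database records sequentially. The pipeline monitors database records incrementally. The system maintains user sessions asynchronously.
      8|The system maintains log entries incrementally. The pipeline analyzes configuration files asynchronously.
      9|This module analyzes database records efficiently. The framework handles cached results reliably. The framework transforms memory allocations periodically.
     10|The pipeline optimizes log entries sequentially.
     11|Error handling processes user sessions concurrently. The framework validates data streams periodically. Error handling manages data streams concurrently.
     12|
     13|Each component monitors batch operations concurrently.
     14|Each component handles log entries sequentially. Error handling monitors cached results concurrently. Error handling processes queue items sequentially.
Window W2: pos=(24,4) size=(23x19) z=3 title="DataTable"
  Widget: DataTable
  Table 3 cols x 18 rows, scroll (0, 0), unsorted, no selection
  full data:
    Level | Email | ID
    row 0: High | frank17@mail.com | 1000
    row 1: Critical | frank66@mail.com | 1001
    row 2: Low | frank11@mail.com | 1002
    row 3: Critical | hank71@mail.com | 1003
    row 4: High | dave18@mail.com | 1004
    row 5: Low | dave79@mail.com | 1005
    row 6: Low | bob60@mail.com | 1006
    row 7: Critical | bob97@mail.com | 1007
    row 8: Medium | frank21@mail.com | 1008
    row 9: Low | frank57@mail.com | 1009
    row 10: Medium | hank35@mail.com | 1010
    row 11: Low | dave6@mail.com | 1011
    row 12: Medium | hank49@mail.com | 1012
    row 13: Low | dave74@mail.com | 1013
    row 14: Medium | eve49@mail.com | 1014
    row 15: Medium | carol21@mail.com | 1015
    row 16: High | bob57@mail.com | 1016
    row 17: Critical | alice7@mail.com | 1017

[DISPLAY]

                                             
                                             
                                             
     ┏━━━━━━━━━━━━━━━━━━━━━┓━━━━━━━━━━━━━━━━━
     ┃ DataTable           ┃nvas             
     ┠─────────────────────┨─────────────────
     ┃Level   │Email       ┃                 
     ┃────────┼────────────┃~~     ++        
     ┃High    │frank17@mail┃  ~~   ++        
     ┃Critical│frank66@mail┃    ~~ ++        
     ┃Low     │frank11@mail┃      ~~+       *
     ┃Critical│hank71@mail.┃       +~~    ** 
     ┃High    │dave18@mail.┃          ~~**   
━━━━━┃Low     │dave79@mail.┃          **~    
odal ┃Low     │bob60@mail.c┃        **       
─────┃Critical│bob97@mail.c┃      **         
─────┃Medium  │frank21@mail┃    **           
xit? ┃Low     │frank57@mail┃  **             
ction┃Medium  │hank35@mail.┃━━━━━━━━━━━━━━━━━
  No ┃Low     │dave6@mail.c┃                 
─────┃Medium  │hank49@mail.┃                 
rithm┗━━━━━━━━━━━━━━━━━━━━━┛                 


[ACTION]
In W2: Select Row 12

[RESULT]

                                             
                                             
                                             
     ┏━━━━━━━━━━━━━━━━━━━━━┓━━━━━━━━━━━━━━━━━
     ┃ DataTable           ┃nvas             
     ┠─────────────────────┨─────────────────
     ┃Level   │Email       ┃                 
     ┃────────┼────────────┃~~     ++        
     ┃High    │frank17@mail┃  ~~   ++        
     ┃Critical│frank66@mail┃    ~~ ++        
     ┃Low     │frank11@mail┃      ~~+       *
     ┃Critical│hank71@mail.┃       +~~    ** 
     ┃High    │dave18@mail.┃          ~~**   
━━━━━┃Low     │dave79@mail.┃          **~    
odal ┃Low     │bob60@mail.c┃        **       
─────┃Critical│bob97@mail.c┃      **         
─────┃Medium  │frank21@mail┃    **           
xit? ┃Low     │frank57@mail┃  **             
ction┃Medium  │hank35@mail.┃━━━━━━━━━━━━━━━━━
  No ┃Low     │dave6@mail.c┃                 
─────┃>edium  │hank49@mail.┃                 
rithm┗━━━━━━━━━━━━━━━━━━━━━┛                 


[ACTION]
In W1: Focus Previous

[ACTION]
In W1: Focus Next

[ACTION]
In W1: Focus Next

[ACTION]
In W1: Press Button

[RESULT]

                                             
                                             
                                             
     ┏━━━━━━━━━━━━━━━━━━━━━┓━━━━━━━━━━━━━━━━━
     ┃ DataTable           ┃nvas             
     ┠─────────────────────┨─────────────────
     ┃Level   │Email       ┃                 
     ┃────────┼────────────┃~~     ++        
     ┃High    │frank17@mail┃  ~~   ++        
     ┃Critical│frank66@mail┃    ~~ ++        
     ┃Low     │frank11@mail┃      ~~+       *
     ┃Critical│hank71@mail.┃       +~~    ** 
     ┃High    │dave18@mail.┃          ~~**   
━━━━━┃Low     │dave79@mail.┃          **~    
odal ┃Low     │bob60@mail.c┃        **       
─────┃Critical│bob97@mail.c┃      **         
ework┃Medium  │frank21@mail┃    **           
ndlin┃Low     │frank57@mail┃  **             
line ┃Medium  │hank35@mail.┃━━━━━━━━━━━━━━━━━
em op┃Low     │dave6@mail.c┃                 
rithm┃>edium  │hank49@mail.┃                 
rithm┗━━━━━━━━━━━━━━━━━━━━━┛                 


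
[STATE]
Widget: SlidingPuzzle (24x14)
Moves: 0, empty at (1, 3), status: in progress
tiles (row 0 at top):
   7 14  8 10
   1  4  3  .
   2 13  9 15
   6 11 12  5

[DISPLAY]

┌────┬────┬────┬────┐   
│  7 │ 14 │  8 │ 10 │   
├────┼────┼────┼────┤   
│  1 │  4 │  3 │    │   
├────┼────┼────┼────┤   
│  2 │ 13 │  9 │ 15 │   
├────┼────┼────┼────┤   
│  6 │ 11 │ 12 │  5 │   
└────┴────┴────┴────┘   
Moves: 0                
                        
                        
                        
                        


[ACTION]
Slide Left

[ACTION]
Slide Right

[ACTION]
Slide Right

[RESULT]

┌────┬────┬────┬────┐   
│  7 │ 14 │  8 │ 10 │   
├────┼────┼────┼────┤   
│  1 │    │  4 │  3 │   
├────┼────┼────┼────┤   
│  2 │ 13 │  9 │ 15 │   
├────┼────┼────┼────┤   
│  6 │ 11 │ 12 │  5 │   
└────┴────┴────┴────┘   
Moves: 2                
                        
                        
                        
                        


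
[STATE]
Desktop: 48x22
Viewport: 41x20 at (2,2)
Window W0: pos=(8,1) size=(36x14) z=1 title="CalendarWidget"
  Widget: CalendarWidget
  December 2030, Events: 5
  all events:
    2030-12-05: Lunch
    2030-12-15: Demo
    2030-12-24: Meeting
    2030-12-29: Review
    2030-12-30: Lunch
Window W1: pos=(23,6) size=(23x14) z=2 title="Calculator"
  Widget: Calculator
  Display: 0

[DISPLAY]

      ┃ CalendarWidget                   
      ┠──────────────────────────────────
      ┃          December 2030           
      ┃Mo Tu We Th Fr Sa Su              
      ┃              ┏━━━━━━━━━━━━━━━━━━━
      ┃ 2  3  4  5*  ┃ Calculator        
      ┃ 9 10 11 12 13┠───────────────────
      ┃16 17 18 19 20┃                   
      ┃23 24* 25 26 2┃┌───┬───┬───┬───┐  
      ┃30* 31        ┃│ 7 │ 8 │ 9 │ ÷ │  
      ┃              ┃├───┼───┼───┼───┤  
      ┃              ┃│ 4 │ 5 │ 6 │ × │  
      ┗━━━━━━━━━━━━━━┃├───┼───┼───┼───┤  
                     ┃│ 1 │ 2 │ 3 │ - │  
                     ┃├───┼───┼───┼───┤  
                     ┃│ 0 │ . │ = │ + │  
                     ┃└───┴───┴───┴───┘  
                     ┗━━━━━━━━━━━━━━━━━━━
                                         
                                         


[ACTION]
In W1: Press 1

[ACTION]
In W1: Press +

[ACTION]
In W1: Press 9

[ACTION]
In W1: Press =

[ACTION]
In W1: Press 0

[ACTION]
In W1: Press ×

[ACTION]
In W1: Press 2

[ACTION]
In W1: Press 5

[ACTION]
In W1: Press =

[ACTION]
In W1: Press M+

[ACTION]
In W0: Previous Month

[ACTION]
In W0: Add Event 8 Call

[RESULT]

      ┃ CalendarWidget                   
      ┠──────────────────────────────────
      ┃          November 2030           
      ┃Mo Tu We Th Fr Sa Su              
      ┃             1┏━━━━━━━━━━━━━━━━━━━
      ┃ 4  5  6  7  8┃ Calculator        
      ┃11 12 13 14 15┠───────────────────
      ┃18 19 20 21 22┃                   
      ┃25 26 27 28 29┃┌───┬───┬───┬───┐  
      ┃              ┃│ 7 │ 8 │ 9 │ ÷ │  
      ┃              ┃├───┼───┼───┼───┤  
      ┃              ┃│ 4 │ 5 │ 6 │ × │  
      ┗━━━━━━━━━━━━━━┃├───┼───┼───┼───┤  
                     ┃│ 1 │ 2 │ 3 │ - │  
                     ┃├───┼───┼───┼───┤  
                     ┃│ 0 │ . │ = │ + │  
                     ┃└───┴───┴───┴───┘  
                     ┗━━━━━━━━━━━━━━━━━━━
                                         
                                         


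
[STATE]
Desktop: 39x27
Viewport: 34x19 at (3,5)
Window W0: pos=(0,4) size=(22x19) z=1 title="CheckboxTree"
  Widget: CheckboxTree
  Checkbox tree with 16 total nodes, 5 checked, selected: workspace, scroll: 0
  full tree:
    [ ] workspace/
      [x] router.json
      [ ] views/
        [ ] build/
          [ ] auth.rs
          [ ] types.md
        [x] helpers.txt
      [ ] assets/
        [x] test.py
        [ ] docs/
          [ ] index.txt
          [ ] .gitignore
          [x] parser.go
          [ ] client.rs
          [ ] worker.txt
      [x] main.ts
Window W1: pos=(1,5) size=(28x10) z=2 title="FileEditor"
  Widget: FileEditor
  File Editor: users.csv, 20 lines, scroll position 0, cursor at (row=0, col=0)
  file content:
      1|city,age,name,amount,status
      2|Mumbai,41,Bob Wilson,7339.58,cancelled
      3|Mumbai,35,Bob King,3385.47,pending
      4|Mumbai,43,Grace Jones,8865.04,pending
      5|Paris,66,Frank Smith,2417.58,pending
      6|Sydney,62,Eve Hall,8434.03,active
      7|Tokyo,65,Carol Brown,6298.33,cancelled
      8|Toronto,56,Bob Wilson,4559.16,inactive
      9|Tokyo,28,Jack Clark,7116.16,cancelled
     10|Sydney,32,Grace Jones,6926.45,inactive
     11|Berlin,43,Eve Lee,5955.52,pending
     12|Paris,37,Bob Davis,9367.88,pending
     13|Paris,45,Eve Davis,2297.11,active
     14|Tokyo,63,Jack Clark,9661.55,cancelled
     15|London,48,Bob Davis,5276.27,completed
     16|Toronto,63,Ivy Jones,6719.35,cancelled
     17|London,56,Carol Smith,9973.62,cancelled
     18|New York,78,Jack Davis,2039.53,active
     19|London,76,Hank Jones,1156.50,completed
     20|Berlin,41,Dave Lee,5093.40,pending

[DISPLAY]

━━━━━━━━━━━━━━━━━━━━━━━━━┓        
FileEditor               ┃        
─────────────────────────┨        
ity,age,name,amount,stat▲┃        
umbai,41,Bob Wilson,7339█┃        
umbai,35,Bob King,3385.4░┃        
umbai,43,Grace Jones,886░┃        
aris,66,Frank Smith,2417░┃        
ydney,62,Eve Hall,8434.0▼┃        
━━━━━━━━━━━━━━━━━━━━━━━━━┛        
   [x] test.py    ┃               
   [-] docs/      ┃               
     [ ] index.txt┃               
     [ ] .gitignor┃               
     [x] parser.go┃               
     [ ] client.rs┃               
     [ ] worker.tx┃               
━━━━━━━━━━━━━━━━━━┛               
                                  


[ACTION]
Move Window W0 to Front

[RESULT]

heckboxTree       ┃━━━━━━┓        
──────────────────┨      ┃        
-] workspace/     ┃──────┨        
 [x] router.json  ┃,stat▲┃        
 [-] views/       ┃,7339█┃        
   [ ] build/     ┃385.4░┃        
     [ ] auth.rs  ┃s,886░┃        
     [ ] types.md ┃,2417░┃        
   [x] helpers.txt┃434.0▼┃        
 [-] assets/      ┃━━━━━━┛        
   [x] test.py    ┃               
   [-] docs/      ┃               
     [ ] index.txt┃               
     [ ] .gitignor┃               
     [x] parser.go┃               
     [ ] client.rs┃               
     [ ] worker.tx┃               
━━━━━━━━━━━━━━━━━━┛               
                                  


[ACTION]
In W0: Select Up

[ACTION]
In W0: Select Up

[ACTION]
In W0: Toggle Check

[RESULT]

heckboxTree       ┃━━━━━━┓        
──────────────────┨      ┃        
x] workspace/     ┃──────┨        
 [x] router.json  ┃,stat▲┃        
 [x] views/       ┃,7339█┃        
   [x] build/     ┃385.4░┃        
     [x] auth.rs  ┃s,886░┃        
     [x] types.md ┃,2417░┃        
   [x] helpers.txt┃434.0▼┃        
 [x] assets/      ┃━━━━━━┛        
   [x] test.py    ┃               
   [x] docs/      ┃               
     [x] index.txt┃               
     [x] .gitignor┃               
     [x] parser.go┃               
     [x] client.rs┃               
     [x] worker.tx┃               
━━━━━━━━━━━━━━━━━━┛               
                                  


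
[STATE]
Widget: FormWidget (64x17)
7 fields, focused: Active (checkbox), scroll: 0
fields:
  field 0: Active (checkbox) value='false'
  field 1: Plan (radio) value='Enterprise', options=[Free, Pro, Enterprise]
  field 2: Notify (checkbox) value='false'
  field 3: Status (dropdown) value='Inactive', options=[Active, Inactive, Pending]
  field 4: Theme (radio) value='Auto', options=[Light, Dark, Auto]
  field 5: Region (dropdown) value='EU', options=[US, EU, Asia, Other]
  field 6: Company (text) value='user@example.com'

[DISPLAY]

> Active:     [ ]                                               
  Plan:       ( ) Free  ( ) Pro  (●) Enterprise                 
  Notify:     [ ]                                               
  Status:     [Inactive                                       ▼]
  Theme:      ( ) Light  ( ) Dark  (●) Auto                     
  Region:     [EU                                             ▼]
  Company:    [user@example.com                                ]
                                                                
                                                                
                                                                
                                                                
                                                                
                                                                
                                                                
                                                                
                                                                
                                                                


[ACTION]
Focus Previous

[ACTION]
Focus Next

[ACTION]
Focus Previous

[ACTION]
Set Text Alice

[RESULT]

  Active:     [ ]                                               
  Plan:       ( ) Free  ( ) Pro  (●) Enterprise                 
  Notify:     [ ]                                               
  Status:     [Inactive                                       ▼]
  Theme:      ( ) Light  ( ) Dark  (●) Auto                     
  Region:     [EU                                             ▼]
> Company:    [Alice                                           ]
                                                                
                                                                
                                                                
                                                                
                                                                
                                                                
                                                                
                                                                
                                                                
                                                                


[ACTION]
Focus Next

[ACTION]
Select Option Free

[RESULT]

> Active:     [ ]                                               
  Plan:       ( ) Free  ( ) Pro  (●) Enterprise                 
  Notify:     [ ]                                               
  Status:     [Inactive                                       ▼]
  Theme:      ( ) Light  ( ) Dark  (●) Auto                     
  Region:     [EU                                             ▼]
  Company:    [Alice                                           ]
                                                                
                                                                
                                                                
                                                                
                                                                
                                                                
                                                                
                                                                
                                                                
                                                                


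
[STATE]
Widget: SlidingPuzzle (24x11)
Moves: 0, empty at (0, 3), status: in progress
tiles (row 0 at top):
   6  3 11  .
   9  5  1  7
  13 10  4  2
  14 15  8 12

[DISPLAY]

┌────┬────┬────┬────┐   
│  6 │  3 │ 11 │    │   
├────┼────┼────┼────┤   
│  9 │  5 │  1 │  7 │   
├────┼────┼────┼────┤   
│ 13 │ 10 │  4 │  2 │   
├────┼────┼────┼────┤   
│ 14 │ 15 │  8 │ 12 │   
└────┴────┴────┴────┘   
Moves: 0                
                        


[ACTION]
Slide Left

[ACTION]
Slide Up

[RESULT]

┌────┬────┬────┬────┐   
│  6 │  3 │ 11 │  7 │   
├────┼────┼────┼────┤   
│  9 │  5 │  1 │    │   
├────┼────┼────┼────┤   
│ 13 │ 10 │  4 │  2 │   
├────┼────┼────┼────┤   
│ 14 │ 15 │  8 │ 12 │   
└────┴────┴────┴────┘   
Moves: 1                
                        


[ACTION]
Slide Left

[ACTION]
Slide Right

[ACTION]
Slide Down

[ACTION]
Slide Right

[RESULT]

┌────┬────┬────┬────┐   
│  6 │    │  3 │  7 │   
├────┼────┼────┼────┤   
│  9 │  5 │ 11 │  1 │   
├────┼────┼────┼────┤   
│ 13 │ 10 │  4 │  2 │   
├────┼────┼────┼────┤   
│ 14 │ 15 │  8 │ 12 │   
└────┴────┴────┴────┘   
Moves: 4                
                        


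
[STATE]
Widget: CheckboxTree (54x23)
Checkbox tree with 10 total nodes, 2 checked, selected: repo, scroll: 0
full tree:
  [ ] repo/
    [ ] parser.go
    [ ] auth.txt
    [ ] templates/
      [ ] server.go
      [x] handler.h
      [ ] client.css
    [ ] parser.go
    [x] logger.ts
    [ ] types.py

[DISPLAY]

>[-] repo/                                            
   [ ] parser.go                                      
   [ ] auth.txt                                       
   [-] templates/                                     
     [ ] server.go                                    
     [x] handler.h                                    
     [ ] client.css                                   
   [ ] parser.go                                      
   [x] logger.ts                                      
   [ ] types.py                                       
                                                      
                                                      
                                                      
                                                      
                                                      
                                                      
                                                      
                                                      
                                                      
                                                      
                                                      
                                                      
                                                      


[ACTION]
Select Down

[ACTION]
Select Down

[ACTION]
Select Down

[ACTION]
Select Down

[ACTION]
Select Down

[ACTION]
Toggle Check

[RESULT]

 [-] repo/                                            
   [ ] parser.go                                      
   [ ] auth.txt                                       
   [ ] templates/                                     
     [ ] server.go                                    
>    [ ] handler.h                                    
     [ ] client.css                                   
   [ ] parser.go                                      
   [x] logger.ts                                      
   [ ] types.py                                       
                                                      
                                                      
                                                      
                                                      
                                                      
                                                      
                                                      
                                                      
                                                      
                                                      
                                                      
                                                      
                                                      
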